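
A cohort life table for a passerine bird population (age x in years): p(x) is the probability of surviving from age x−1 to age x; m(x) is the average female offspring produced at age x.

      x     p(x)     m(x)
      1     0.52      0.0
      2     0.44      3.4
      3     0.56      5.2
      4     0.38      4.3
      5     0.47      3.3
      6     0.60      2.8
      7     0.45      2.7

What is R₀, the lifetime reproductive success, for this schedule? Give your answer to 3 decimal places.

1.784

Survivorship from birth: l_x = p_1·p_2·…·p_x.
  l_1 = 0.52000
  l_2 = 0.22880
  l_3 = 0.12813
  l_4 = 0.04869
  l_5 = 0.02288
  l_6 = 0.01373
  l_7 = 0.00618
R₀ = Σ l_x m(x):
  age 1: 0.52000 × 0.0 = 0.0000
  age 2: 0.22880 × 3.4 = 0.7779
  age 3: 0.12813 × 5.2 = 0.6663
  age 4: 0.04869 × 4.3 = 0.2094
  age 5: 0.02288 × 3.3 = 0.0755
  age 6: 0.01373 × 2.8 = 0.0384
  age 7: 0.00618 × 2.7 = 0.0167
R₀ = 0.0000 + 0.7779 + 0.6663 + 0.2094 + 0.0755 + 0.0384 + 0.0167 = 1.7842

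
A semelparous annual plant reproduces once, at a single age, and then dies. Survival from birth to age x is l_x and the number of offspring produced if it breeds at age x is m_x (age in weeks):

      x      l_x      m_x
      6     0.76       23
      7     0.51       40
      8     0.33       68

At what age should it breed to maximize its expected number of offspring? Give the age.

8

Expected offspring if breeding at age x = l_x × m_x:
  age 6: 0.76 × 23 = 17.480
  age 7: 0.51 × 40 = 20.400
  age 8: 0.33 × 68 = 22.440
Maximum at age 8 (22.440).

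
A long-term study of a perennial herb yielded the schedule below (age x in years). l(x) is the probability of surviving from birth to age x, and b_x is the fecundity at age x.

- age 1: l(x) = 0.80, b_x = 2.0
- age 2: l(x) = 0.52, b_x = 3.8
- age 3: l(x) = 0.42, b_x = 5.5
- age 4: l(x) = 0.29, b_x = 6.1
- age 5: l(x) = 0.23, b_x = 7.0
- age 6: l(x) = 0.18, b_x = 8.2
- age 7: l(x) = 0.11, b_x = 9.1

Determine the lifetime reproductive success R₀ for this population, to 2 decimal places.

11.74

R₀ = Σ l(x) b_x:
  age 1: 0.80 × 2.0 = 1.6000
  age 2: 0.52 × 3.8 = 1.9760
  age 3: 0.42 × 5.5 = 2.3100
  age 4: 0.29 × 6.1 = 1.7690
  age 5: 0.23 × 7.0 = 1.6100
  age 6: 0.18 × 8.2 = 1.4760
  age 7: 0.11 × 9.1 = 1.0010
R₀ = 1.6000 + 1.9760 + 2.3100 + 1.7690 + 1.6100 + 1.4760 + 1.0010 = 11.7420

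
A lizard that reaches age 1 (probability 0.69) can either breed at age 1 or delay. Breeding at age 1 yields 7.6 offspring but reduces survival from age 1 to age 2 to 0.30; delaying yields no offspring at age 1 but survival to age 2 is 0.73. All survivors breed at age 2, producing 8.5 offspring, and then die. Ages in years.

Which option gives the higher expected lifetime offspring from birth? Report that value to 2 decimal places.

breed at age 1: R₀ = 0.69 × (7.6 + 0.30 × 8.5) = 0.69 × 10.1500 = 7.0035
delay to age 2: R₀ = 0.69 × (0.73 × 8.5) = 0.69 × 6.2050 = 4.2814
Higher: breed at age 1 (7.0035).

7.00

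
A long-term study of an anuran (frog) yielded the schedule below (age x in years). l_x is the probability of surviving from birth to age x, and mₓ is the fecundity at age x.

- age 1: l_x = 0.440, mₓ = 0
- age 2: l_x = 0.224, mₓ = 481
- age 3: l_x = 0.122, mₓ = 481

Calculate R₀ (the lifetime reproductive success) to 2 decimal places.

R₀ = Σ l_x mₓ:
  age 1: 0.440 × 0 = 0.0000
  age 2: 0.224 × 481 = 107.7440
  age 3: 0.122 × 481 = 58.6820
R₀ = 0.0000 + 107.7440 + 58.6820 = 166.4260

166.43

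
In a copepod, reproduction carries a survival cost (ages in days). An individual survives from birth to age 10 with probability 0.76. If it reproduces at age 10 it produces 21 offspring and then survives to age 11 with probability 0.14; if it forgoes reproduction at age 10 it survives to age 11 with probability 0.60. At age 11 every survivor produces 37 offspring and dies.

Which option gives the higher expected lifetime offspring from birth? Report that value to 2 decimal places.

breed at age 10: R₀ = 0.76 × (21 + 0.14 × 37) = 0.76 × 26.1800 = 19.8968
delay to age 11: R₀ = 0.76 × (0.60 × 37) = 0.76 × 22.2000 = 16.8720
Higher: breed at age 10 (19.8968).

19.90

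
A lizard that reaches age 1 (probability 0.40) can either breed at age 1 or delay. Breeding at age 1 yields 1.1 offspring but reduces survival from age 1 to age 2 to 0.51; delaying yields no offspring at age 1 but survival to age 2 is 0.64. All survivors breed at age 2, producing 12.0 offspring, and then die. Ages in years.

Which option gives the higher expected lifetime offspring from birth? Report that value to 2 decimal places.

breed at age 1: R₀ = 0.40 × (1.1 + 0.51 × 12.0) = 0.40 × 7.2200 = 2.8880
delay to age 2: R₀ = 0.40 × (0.64 × 12.0) = 0.40 × 7.6800 = 3.0720
Higher: delay to age 2 (3.0720).

3.07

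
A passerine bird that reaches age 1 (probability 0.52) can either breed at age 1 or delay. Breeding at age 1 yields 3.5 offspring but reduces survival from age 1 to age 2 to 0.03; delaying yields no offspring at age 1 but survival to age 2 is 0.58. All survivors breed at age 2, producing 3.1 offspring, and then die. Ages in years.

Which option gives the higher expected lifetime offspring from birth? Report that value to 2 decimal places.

breed at age 1: R₀ = 0.52 × (3.5 + 0.03 × 3.1) = 0.52 × 3.5930 = 1.8684
delay to age 2: R₀ = 0.52 × (0.58 × 3.1) = 0.52 × 1.7980 = 0.9350
Higher: breed at age 1 (1.8684).

1.87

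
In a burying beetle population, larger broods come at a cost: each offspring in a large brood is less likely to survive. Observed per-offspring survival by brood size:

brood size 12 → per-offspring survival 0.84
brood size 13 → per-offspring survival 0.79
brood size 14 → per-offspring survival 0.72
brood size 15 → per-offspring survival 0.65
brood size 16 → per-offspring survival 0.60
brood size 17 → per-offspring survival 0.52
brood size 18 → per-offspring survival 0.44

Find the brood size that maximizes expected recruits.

13

Expected recruits = c × s(c):
  c=12: 12 × 0.84 = 10.080
  c=13: 13 × 0.79 = 10.270
  c=14: 14 × 0.72 = 10.080
  c=15: 15 × 0.65 = 9.750
  c=16: 16 × 0.60 = 9.600
  c=17: 17 × 0.52 = 8.840
  c=18: 18 × 0.44 = 7.920
Maximum at c = 13 (10.270 recruits).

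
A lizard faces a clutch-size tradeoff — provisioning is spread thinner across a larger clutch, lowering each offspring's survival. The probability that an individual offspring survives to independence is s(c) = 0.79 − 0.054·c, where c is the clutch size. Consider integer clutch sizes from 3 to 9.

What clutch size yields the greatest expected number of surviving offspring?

7

Expected surviving offspring = c × s(c):
  c=3: 3 × 0.628 = 1.884
  c=4: 4 × 0.574 = 2.296
  c=5: 5 × 0.520 = 2.600
  c=6: 6 × 0.466 = 2.796
  c=7: 7 × 0.412 = 2.884
  c=8: 8 × 0.358 = 2.864
  c=9: 9 × 0.304 = 2.736
Maximum at c = 7 (2.884 surviving offspring).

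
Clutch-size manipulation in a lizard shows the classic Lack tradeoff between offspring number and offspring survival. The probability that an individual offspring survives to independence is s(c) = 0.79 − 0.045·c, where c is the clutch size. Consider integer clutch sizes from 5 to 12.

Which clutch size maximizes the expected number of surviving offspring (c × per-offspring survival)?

9

Expected surviving offspring = c × s(c):
  c=5: 5 × 0.565 = 2.825
  c=6: 6 × 0.520 = 3.120
  c=7: 7 × 0.475 = 3.325
  c=8: 8 × 0.430 = 3.440
  c=9: 9 × 0.385 = 3.465
  c=10: 10 × 0.340 = 3.400
  c=11: 11 × 0.295 = 3.245
  c=12: 12 × 0.250 = 3.000
Maximum at c = 9 (3.465 surviving offspring).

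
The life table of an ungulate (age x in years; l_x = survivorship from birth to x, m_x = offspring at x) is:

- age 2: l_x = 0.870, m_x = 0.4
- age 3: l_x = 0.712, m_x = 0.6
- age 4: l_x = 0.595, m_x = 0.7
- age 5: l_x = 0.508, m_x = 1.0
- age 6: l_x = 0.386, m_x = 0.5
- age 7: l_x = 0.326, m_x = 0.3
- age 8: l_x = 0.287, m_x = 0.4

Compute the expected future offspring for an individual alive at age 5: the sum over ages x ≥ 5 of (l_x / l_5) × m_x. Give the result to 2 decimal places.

l_5 = 0.508. Conditional survival from age 5 to x is l_x / l_5.
  x=5: (0.508/0.508) × 1.0 = 1.0000
  x=6: (0.386/0.508) × 0.5 = 0.3799
  x=7: (0.326/0.508) × 0.3 = 0.1925
  x=8: (0.287/0.508) × 0.4 = 0.2260
Sum = 1.0000 + 0.3799 + 0.1925 + 0.2260 = 1.7984

1.80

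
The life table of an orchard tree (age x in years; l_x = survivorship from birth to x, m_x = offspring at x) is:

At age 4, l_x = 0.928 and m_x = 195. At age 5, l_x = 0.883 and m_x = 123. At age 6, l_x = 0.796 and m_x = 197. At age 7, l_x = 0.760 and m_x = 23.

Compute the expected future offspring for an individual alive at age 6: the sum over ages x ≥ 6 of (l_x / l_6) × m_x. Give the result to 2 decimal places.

218.96

l_6 = 0.796. Conditional survival from age 6 to x is l_x / l_6.
  x=6: (0.796/0.796) × 197 = 197.0000
  x=7: (0.760/0.796) × 23 = 21.9598
Sum = 197.0000 + 21.9598 = 218.9598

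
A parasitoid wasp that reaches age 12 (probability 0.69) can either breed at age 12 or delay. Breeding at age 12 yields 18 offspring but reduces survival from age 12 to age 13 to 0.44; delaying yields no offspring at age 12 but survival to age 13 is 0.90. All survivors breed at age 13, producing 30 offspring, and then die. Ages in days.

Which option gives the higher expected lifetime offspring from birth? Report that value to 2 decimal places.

21.53

breed at age 12: R₀ = 0.69 × (18 + 0.44 × 30) = 0.69 × 31.2000 = 21.5280
delay to age 13: R₀ = 0.69 × (0.90 × 30) = 0.69 × 27.0000 = 18.6300
Higher: breed at age 12 (21.5280).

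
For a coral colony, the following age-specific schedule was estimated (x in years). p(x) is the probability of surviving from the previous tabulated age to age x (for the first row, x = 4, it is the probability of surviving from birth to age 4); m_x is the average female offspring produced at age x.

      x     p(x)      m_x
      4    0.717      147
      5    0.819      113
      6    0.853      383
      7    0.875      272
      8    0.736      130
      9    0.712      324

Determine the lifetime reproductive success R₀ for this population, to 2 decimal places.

Survivorship from birth: l_x = p_4·p_5·…·p_x.
  l_4 = 0.71700
  l_5 = 0.58722
  l_6 = 0.50090
  l_7 = 0.43829
  l_8 = 0.32258
  l_9 = 0.22968
R₀ = Σ l_x m_x:
  age 4: 0.71700 × 147 = 105.3990
  age 5: 0.58722 × 113 = 66.3559
  age 6: 0.50090 × 383 = 191.8447
  age 7: 0.43829 × 272 = 119.2149
  age 8: 0.32258 × 130 = 41.9354
  age 9: 0.22968 × 324 = 74.4163
R₀ = 105.3990 + 66.3559 + 191.8447 + 119.2149 + 41.9354 + 74.4163 = 599.1662

599.17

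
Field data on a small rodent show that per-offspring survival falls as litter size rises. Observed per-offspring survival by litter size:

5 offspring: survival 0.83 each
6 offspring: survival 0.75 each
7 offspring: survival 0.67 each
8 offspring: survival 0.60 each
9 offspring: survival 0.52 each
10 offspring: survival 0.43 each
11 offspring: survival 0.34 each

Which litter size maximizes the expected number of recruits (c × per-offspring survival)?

8

Expected recruits = c × s(c):
  c=5: 5 × 0.83 = 4.150
  c=6: 6 × 0.75 = 4.500
  c=7: 7 × 0.67 = 4.690
  c=8: 8 × 0.60 = 4.800
  c=9: 9 × 0.52 = 4.680
  c=10: 10 × 0.43 = 4.300
  c=11: 11 × 0.34 = 3.740
Maximum at c = 8 (4.800 recruits).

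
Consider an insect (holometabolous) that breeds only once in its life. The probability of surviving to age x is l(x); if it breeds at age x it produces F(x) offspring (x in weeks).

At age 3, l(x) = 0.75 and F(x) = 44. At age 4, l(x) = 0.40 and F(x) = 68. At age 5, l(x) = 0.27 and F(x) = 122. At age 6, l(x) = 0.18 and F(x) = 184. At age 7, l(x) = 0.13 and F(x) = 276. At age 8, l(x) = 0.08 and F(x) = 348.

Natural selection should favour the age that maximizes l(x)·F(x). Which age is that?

Expected offspring if breeding at age x = l(x) × F(x):
  age 3: 0.75 × 44 = 33.000
  age 4: 0.40 × 68 = 27.200
  age 5: 0.27 × 122 = 32.940
  age 6: 0.18 × 184 = 33.120
  age 7: 0.13 × 276 = 35.880
  age 8: 0.08 × 348 = 27.840
Maximum at age 7 (35.880).

7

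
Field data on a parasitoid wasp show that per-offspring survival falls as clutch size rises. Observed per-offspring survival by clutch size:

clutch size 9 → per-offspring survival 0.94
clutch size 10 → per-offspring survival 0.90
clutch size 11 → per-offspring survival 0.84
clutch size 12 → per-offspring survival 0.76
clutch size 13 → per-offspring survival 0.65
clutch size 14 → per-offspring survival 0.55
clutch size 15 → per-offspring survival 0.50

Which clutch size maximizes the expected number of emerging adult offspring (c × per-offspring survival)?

11

Expected emerging adult offspring = c × s(c):
  c=9: 9 × 0.94 = 8.460
  c=10: 10 × 0.90 = 9.000
  c=11: 11 × 0.84 = 9.240
  c=12: 12 × 0.76 = 9.120
  c=13: 13 × 0.65 = 8.450
  c=14: 14 × 0.55 = 7.700
  c=15: 15 × 0.50 = 7.500
Maximum at c = 11 (9.240 emerging adult offspring).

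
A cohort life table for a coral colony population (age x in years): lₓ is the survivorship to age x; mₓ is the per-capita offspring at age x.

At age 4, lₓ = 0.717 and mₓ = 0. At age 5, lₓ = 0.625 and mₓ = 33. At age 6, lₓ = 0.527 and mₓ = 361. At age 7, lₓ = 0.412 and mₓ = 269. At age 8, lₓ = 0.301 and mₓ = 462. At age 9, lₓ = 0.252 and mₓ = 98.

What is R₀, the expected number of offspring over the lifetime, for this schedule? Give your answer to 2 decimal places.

R₀ = Σ lₓ mₓ:
  age 4: 0.717 × 0 = 0.0000
  age 5: 0.625 × 33 = 20.6250
  age 6: 0.527 × 361 = 190.2470
  age 7: 0.412 × 269 = 110.8280
  age 8: 0.301 × 462 = 139.0620
  age 9: 0.252 × 98 = 24.6960
R₀ = 0.0000 + 20.6250 + 190.2470 + 110.8280 + 139.0620 + 24.6960 = 485.4580

485.46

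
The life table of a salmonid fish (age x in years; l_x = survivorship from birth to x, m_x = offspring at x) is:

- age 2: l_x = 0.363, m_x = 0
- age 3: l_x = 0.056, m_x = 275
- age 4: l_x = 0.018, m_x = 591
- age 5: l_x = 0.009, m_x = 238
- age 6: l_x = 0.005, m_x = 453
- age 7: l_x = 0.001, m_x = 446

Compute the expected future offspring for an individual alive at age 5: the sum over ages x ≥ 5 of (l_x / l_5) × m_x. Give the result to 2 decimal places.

l_5 = 0.009. Conditional survival from age 5 to x is l_x / l_5.
  x=5: (0.009/0.009) × 238 = 238.0000
  x=6: (0.005/0.009) × 453 = 251.6667
  x=7: (0.001/0.009) × 446 = 49.5556
Sum = 238.0000 + 251.6667 + 49.5556 = 539.2222

539.22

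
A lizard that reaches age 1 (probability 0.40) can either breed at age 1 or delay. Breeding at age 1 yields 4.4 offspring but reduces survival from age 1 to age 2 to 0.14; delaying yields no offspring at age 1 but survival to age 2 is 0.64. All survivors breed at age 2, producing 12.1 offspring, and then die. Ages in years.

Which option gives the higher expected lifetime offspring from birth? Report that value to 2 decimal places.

3.10

breed at age 1: R₀ = 0.40 × (4.4 + 0.14 × 12.1) = 0.40 × 6.0940 = 2.4376
delay to age 2: R₀ = 0.40 × (0.64 × 12.1) = 0.40 × 7.7440 = 3.0976
Higher: delay to age 2 (3.0976).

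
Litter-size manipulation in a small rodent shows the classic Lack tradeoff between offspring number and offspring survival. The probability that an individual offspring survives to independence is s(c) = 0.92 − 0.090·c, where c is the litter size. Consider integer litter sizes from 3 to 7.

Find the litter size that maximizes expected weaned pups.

5

Expected weaned pups = c × s(c):
  c=3: 3 × 0.650 = 1.950
  c=4: 4 × 0.560 = 2.240
  c=5: 5 × 0.470 = 2.350
  c=6: 6 × 0.380 = 2.280
  c=7: 7 × 0.290 = 2.030
Maximum at c = 5 (2.350 weaned pups).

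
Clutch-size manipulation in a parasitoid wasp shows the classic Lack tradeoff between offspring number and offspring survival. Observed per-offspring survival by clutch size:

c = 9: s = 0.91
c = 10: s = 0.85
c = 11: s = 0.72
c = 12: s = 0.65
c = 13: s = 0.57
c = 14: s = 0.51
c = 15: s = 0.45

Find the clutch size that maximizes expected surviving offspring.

Expected surviving offspring = c × s(c):
  c=9: 9 × 0.91 = 8.190
  c=10: 10 × 0.85 = 8.500
  c=11: 11 × 0.72 = 7.920
  c=12: 12 × 0.65 = 7.800
  c=13: 13 × 0.57 = 7.410
  c=14: 14 × 0.51 = 7.140
  c=15: 15 × 0.45 = 6.750
Maximum at c = 10 (8.500 surviving offspring).

10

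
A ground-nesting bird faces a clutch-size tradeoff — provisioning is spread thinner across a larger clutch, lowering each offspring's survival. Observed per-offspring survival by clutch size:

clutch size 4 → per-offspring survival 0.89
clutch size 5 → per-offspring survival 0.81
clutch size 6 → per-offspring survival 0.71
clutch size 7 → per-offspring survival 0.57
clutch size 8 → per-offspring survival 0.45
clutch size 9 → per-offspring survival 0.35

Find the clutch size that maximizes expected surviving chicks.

6

Expected surviving chicks = c × s(c):
  c=4: 4 × 0.89 = 3.560
  c=5: 5 × 0.81 = 4.050
  c=6: 6 × 0.71 = 4.260
  c=7: 7 × 0.57 = 3.990
  c=8: 8 × 0.45 = 3.600
  c=9: 9 × 0.35 = 3.150
Maximum at c = 6 (4.260 surviving chicks).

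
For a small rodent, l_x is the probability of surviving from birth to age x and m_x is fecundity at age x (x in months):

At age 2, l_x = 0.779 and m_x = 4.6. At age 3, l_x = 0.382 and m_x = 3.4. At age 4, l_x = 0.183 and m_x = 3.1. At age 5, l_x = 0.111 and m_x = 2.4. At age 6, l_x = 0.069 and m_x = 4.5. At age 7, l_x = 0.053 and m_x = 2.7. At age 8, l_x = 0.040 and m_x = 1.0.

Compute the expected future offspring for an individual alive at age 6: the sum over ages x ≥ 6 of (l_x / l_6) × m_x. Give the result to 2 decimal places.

7.15

l_6 = 0.069. Conditional survival from age 6 to x is l_x / l_6.
  x=6: (0.069/0.069) × 4.5 = 4.5000
  x=7: (0.053/0.069) × 2.7 = 2.0739
  x=8: (0.040/0.069) × 1.0 = 0.5797
Sum = 4.5000 + 2.0739 + 0.5797 = 7.1536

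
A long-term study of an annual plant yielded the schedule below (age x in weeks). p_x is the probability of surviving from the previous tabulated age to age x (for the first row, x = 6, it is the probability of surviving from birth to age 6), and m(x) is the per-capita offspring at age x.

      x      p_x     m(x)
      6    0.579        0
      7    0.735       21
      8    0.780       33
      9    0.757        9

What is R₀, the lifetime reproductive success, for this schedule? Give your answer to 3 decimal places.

22.152

Survivorship from birth: l_x = p_6·p_7·…·p_x.
  l_6 = 0.57900
  l_7 = 0.42556
  l_8 = 0.33194
  l_9 = 0.25128
R₀ = Σ l_x m(x):
  age 6: 0.57900 × 0 = 0.0000
  age 7: 0.42556 × 21 = 8.9368
  age 8: 0.33194 × 33 = 10.9540
  age 9: 0.25128 × 9 = 2.2615
R₀ = 0.0000 + 8.9368 + 10.9540 + 2.2615 = 22.1523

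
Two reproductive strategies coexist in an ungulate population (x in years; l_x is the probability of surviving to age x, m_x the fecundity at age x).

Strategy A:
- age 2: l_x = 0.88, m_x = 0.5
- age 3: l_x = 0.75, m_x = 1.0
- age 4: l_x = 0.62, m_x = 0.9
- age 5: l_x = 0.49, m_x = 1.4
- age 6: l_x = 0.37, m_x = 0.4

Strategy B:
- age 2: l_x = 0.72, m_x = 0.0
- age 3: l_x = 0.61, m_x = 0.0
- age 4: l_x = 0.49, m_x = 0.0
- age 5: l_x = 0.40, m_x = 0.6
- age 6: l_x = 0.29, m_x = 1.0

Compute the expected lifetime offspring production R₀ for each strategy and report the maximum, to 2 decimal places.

Strategy A: R₀ = 0.88×0.5 + 0.75×1.0 + 0.62×0.9 + 0.49×1.4 + 0.37×0.4 = 2.5820
Strategy B: R₀ = 0.72×0.0 + 0.61×0.0 + 0.49×0.0 + 0.40×0.6 + 0.29×1.0 = 0.5300
Highest R₀: strategy A with 2.5820.

2.58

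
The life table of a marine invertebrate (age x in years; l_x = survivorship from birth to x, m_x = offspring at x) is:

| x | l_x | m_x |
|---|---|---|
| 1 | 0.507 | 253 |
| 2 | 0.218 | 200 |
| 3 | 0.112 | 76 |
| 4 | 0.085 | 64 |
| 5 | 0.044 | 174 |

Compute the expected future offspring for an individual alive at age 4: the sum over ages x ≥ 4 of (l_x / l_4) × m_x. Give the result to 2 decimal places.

l_4 = 0.085. Conditional survival from age 4 to x is l_x / l_4.
  x=4: (0.085/0.085) × 64 = 64.0000
  x=5: (0.044/0.085) × 174 = 90.0706
Sum = 64.0000 + 90.0706 = 154.0706

154.07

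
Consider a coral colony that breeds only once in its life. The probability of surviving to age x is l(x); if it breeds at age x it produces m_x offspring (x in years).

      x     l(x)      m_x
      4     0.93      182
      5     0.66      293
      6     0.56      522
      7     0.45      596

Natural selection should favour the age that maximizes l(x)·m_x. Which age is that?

Expected offspring if breeding at age x = l(x) × m_x:
  age 4: 0.93 × 182 = 169.260
  age 5: 0.66 × 293 = 193.380
  age 6: 0.56 × 522 = 292.320
  age 7: 0.45 × 596 = 268.200
Maximum at age 6 (292.320).

6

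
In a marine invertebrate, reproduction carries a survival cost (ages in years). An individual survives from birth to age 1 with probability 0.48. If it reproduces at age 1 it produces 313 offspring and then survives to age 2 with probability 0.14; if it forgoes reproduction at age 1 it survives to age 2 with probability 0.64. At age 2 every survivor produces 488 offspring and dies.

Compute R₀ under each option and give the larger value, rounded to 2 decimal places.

183.03

breed at age 1: R₀ = 0.48 × (313 + 0.14 × 488) = 0.48 × 381.3200 = 183.0336
delay to age 2: R₀ = 0.48 × (0.64 × 488) = 0.48 × 312.3200 = 149.9136
Higher: breed at age 1 (183.0336).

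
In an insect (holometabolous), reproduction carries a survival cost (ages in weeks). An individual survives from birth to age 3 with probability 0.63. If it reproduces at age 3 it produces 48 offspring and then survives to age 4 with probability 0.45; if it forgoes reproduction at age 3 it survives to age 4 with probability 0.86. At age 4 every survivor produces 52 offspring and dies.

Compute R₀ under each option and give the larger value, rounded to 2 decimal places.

44.98

breed at age 3: R₀ = 0.63 × (48 + 0.45 × 52) = 0.63 × 71.4000 = 44.9820
delay to age 4: R₀ = 0.63 × (0.86 × 52) = 0.63 × 44.7200 = 28.1736
Higher: breed at age 3 (44.9820).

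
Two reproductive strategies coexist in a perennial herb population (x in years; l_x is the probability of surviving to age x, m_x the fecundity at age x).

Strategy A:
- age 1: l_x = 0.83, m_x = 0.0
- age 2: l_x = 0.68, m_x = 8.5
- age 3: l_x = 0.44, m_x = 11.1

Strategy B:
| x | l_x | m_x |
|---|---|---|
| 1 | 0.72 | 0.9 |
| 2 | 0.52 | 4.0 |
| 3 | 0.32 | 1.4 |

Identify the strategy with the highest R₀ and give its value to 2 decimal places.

10.66

Strategy A: R₀ = 0.83×0.0 + 0.68×8.5 + 0.44×11.1 = 10.6640
Strategy B: R₀ = 0.72×0.9 + 0.52×4.0 + 0.32×1.4 = 3.1760
Highest R₀: strategy A with 10.6640.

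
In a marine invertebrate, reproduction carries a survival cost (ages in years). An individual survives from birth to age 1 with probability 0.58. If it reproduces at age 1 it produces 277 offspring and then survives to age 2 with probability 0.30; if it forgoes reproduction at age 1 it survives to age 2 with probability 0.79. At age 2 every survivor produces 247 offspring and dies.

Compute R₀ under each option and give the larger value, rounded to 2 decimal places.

203.64

breed at age 1: R₀ = 0.58 × (277 + 0.30 × 247) = 0.58 × 351.1000 = 203.6380
delay to age 2: R₀ = 0.58 × (0.79 × 247) = 0.58 × 195.1300 = 113.1754
Higher: breed at age 1 (203.6380).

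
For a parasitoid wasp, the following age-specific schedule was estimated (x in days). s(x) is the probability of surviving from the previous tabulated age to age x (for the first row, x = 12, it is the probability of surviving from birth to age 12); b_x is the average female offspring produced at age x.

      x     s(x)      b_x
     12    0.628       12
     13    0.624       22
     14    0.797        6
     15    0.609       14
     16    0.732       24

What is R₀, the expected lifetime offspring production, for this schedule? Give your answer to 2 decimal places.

24.04

Survivorship from birth: l_x = s_12·s_13·…·s_x.
  l_12 = 0.62800
  l_13 = 0.39187
  l_14 = 0.31232
  l_15 = 0.19020
  l_16 = 0.13923
R₀ = Σ l_x b_x:
  age 12: 0.62800 × 12 = 7.5360
  age 13: 0.39187 × 22 = 8.6211
  age 14: 0.31232 × 6 = 1.8739
  age 15: 0.19020 × 14 = 2.6628
  age 16: 0.13923 × 24 = 3.3415
R₀ = 7.5360 + 8.6211 + 1.8739 + 2.6628 + 3.3415 = 24.0354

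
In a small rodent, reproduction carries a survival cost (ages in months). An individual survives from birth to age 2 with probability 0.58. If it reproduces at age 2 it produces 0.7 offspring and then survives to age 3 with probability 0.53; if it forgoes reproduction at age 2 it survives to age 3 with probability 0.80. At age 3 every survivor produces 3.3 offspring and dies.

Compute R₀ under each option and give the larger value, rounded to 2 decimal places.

breed at age 2: R₀ = 0.58 × (0.7 + 0.53 × 3.3) = 0.58 × 2.4490 = 1.4204
delay to age 3: R₀ = 0.58 × (0.80 × 3.3) = 0.58 × 2.6400 = 1.5312
Higher: delay to age 3 (1.5312).

1.53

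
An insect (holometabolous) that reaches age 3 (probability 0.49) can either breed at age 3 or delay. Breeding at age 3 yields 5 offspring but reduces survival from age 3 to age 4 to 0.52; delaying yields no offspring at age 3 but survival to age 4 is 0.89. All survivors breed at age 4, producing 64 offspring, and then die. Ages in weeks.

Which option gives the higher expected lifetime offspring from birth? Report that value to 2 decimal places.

breed at age 3: R₀ = 0.49 × (5 + 0.52 × 64) = 0.49 × 38.2800 = 18.7572
delay to age 4: R₀ = 0.49 × (0.89 × 64) = 0.49 × 56.9600 = 27.9104
Higher: delay to age 4 (27.9104).

27.91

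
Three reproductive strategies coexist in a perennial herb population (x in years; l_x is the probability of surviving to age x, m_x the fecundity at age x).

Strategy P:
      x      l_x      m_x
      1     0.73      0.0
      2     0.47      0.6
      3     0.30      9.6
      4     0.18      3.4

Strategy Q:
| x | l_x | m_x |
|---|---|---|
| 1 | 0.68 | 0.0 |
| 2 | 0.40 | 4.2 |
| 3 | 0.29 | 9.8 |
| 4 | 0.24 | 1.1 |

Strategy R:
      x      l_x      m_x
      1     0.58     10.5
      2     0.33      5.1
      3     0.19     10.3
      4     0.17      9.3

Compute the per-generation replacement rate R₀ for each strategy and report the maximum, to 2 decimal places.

11.31

Strategy P: R₀ = 0.73×0.0 + 0.47×0.6 + 0.30×9.6 + 0.18×3.4 = 3.7740
Strategy Q: R₀ = 0.68×0.0 + 0.40×4.2 + 0.29×9.8 + 0.24×1.1 = 4.7860
Strategy R: R₀ = 0.58×10.5 + 0.33×5.1 + 0.19×10.3 + 0.17×9.3 = 11.3110
Highest R₀: strategy R with 11.3110.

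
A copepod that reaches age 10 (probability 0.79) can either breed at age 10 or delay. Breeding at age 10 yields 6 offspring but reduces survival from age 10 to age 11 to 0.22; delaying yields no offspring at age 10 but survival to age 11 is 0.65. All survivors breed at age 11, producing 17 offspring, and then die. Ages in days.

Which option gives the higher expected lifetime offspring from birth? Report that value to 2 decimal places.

8.73

breed at age 10: R₀ = 0.79 × (6 + 0.22 × 17) = 0.79 × 9.7400 = 7.6946
delay to age 11: R₀ = 0.79 × (0.65 × 17) = 0.79 × 11.0500 = 8.7295
Higher: delay to age 11 (8.7295).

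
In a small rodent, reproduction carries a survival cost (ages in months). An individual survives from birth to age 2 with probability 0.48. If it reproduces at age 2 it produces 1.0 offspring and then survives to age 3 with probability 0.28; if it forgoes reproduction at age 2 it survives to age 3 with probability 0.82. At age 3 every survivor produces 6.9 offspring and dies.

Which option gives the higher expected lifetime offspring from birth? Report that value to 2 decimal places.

breed at age 2: R₀ = 0.48 × (1.0 + 0.28 × 6.9) = 0.48 × 2.9320 = 1.4074
delay to age 3: R₀ = 0.48 × (0.82 × 6.9) = 0.48 × 5.6580 = 2.7158
Higher: delay to age 3 (2.7158).

2.72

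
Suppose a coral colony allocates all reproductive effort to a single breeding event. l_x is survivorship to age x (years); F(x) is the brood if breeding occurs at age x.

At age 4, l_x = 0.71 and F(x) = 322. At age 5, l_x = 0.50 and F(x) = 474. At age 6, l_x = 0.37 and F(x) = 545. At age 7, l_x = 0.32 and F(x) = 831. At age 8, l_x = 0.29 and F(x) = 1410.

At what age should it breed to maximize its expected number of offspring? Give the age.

Expected offspring if breeding at age x = l_x × F(x):
  age 4: 0.71 × 322 = 228.620
  age 5: 0.50 × 474 = 237.000
  age 6: 0.37 × 545 = 201.650
  age 7: 0.32 × 831 = 265.920
  age 8: 0.29 × 1410 = 408.900
Maximum at age 8 (408.900).

8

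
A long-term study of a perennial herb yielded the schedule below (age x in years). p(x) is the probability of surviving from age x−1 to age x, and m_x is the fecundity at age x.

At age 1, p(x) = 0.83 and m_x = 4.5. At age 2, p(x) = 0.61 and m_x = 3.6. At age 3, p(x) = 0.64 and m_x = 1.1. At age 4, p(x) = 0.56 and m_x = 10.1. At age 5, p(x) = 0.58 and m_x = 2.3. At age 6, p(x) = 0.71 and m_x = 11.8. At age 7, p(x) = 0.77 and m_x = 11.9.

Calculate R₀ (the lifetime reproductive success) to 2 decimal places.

Survivorship from birth: l_x = p_1·p_2·…·p_x.
  l_1 = 0.83000
  l_2 = 0.50630
  l_3 = 0.32403
  l_4 = 0.18146
  l_5 = 0.10525
  l_6 = 0.07472
  l_7 = 0.05754
R₀ = Σ l_x m_x:
  age 1: 0.83000 × 4.5 = 3.7350
  age 2: 0.50630 × 3.6 = 1.8227
  age 3: 0.32403 × 1.1 = 0.3564
  age 4: 0.18146 × 10.1 = 1.8327
  age 5: 0.10525 × 2.3 = 0.2421
  age 6: 0.07472 × 11.8 = 0.8817
  age 7: 0.05754 × 11.9 = 0.6847
R₀ = 3.7350 + 1.8227 + 0.3564 + 1.8327 + 0.2421 + 0.8817 + 0.6847 = 9.5554

9.56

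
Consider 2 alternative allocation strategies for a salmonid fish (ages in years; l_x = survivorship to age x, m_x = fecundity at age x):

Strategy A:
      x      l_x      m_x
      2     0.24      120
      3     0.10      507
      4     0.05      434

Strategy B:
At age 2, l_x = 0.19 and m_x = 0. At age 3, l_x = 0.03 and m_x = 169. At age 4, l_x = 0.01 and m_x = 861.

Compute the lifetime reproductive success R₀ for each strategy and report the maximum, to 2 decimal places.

Strategy A: R₀ = 0.24×120 + 0.10×507 + 0.05×434 = 101.2000
Strategy B: R₀ = 0.19×0 + 0.03×169 + 0.01×861 = 13.6800
Highest R₀: strategy A with 101.2000.

101.20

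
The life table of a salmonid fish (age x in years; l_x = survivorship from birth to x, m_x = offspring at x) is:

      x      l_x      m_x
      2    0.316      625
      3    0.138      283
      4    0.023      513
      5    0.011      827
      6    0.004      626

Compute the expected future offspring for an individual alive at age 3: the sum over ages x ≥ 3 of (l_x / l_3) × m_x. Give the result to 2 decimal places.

l_3 = 0.138. Conditional survival from age 3 to x is l_x / l_3.
  x=3: (0.138/0.138) × 283 = 283.0000
  x=4: (0.023/0.138) × 513 = 85.5000
  x=5: (0.011/0.138) × 827 = 65.9203
  x=6: (0.004/0.138) × 626 = 18.1449
Sum = 283.0000 + 85.5000 + 65.9203 + 18.1449 = 452.5652

452.57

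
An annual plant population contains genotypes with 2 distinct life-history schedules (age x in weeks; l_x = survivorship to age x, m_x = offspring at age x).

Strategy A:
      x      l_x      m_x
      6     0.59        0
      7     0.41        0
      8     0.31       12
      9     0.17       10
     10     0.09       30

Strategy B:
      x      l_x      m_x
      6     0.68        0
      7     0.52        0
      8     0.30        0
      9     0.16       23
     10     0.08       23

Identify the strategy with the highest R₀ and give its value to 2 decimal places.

Strategy A: R₀ = 0.59×0 + 0.41×0 + 0.31×12 + 0.17×10 + 0.09×30 = 8.1200
Strategy B: R₀ = 0.68×0 + 0.52×0 + 0.30×0 + 0.16×23 + 0.08×23 = 5.5200
Highest R₀: strategy A with 8.1200.

8.12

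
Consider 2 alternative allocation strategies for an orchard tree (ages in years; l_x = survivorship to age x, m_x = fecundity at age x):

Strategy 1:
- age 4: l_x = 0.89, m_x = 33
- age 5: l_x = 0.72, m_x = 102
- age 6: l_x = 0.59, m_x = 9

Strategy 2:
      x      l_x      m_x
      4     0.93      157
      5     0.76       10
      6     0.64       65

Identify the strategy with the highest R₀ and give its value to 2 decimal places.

195.21

Strategy 1: R₀ = 0.89×33 + 0.72×102 + 0.59×9 = 108.1200
Strategy 2: R₀ = 0.93×157 + 0.76×10 + 0.64×65 = 195.2100
Highest R₀: strategy 2 with 195.2100.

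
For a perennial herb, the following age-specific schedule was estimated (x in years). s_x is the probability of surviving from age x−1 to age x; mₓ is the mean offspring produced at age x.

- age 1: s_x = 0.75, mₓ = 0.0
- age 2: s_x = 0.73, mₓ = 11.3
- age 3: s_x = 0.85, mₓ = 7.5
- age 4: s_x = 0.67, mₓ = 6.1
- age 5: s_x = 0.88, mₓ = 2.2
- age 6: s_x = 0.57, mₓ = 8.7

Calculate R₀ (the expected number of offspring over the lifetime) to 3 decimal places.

Survivorship from birth: l_x = s_1·s_2·…·s_x.
  l_1 = 0.75000
  l_2 = 0.54750
  l_3 = 0.46537
  l_4 = 0.31180
  l_5 = 0.27439
  l_6 = 0.15640
R₀ = Σ l_x mₓ:
  age 1: 0.75000 × 0.0 = 0.0000
  age 2: 0.54750 × 11.3 = 6.1867
  age 3: 0.46537 × 7.5 = 3.4903
  age 4: 0.31180 × 6.1 = 1.9020
  age 5: 0.27439 × 2.2 = 0.6037
  age 6: 0.15640 × 8.7 = 1.3607
R₀ = 0.0000 + 6.1867 + 3.4903 + 1.9020 + 0.6037 + 1.3607 = 13.5433

13.543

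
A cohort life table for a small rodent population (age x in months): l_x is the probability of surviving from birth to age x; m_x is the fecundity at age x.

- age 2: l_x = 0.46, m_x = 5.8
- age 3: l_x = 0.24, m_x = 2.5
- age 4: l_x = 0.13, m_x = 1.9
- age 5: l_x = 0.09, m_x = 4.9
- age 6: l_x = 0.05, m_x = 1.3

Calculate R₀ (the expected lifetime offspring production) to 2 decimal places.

R₀ = Σ l_x m_x:
  age 2: 0.46 × 5.8 = 2.6680
  age 3: 0.24 × 2.5 = 0.6000
  age 4: 0.13 × 1.9 = 0.2470
  age 5: 0.09 × 4.9 = 0.4410
  age 6: 0.05 × 1.3 = 0.0650
R₀ = 2.6680 + 0.6000 + 0.2470 + 0.4410 + 0.0650 = 4.0210

4.02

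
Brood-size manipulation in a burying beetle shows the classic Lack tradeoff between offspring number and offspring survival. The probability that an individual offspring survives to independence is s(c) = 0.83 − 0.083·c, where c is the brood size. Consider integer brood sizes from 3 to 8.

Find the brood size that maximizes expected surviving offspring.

5

Expected surviving offspring = c × s(c):
  c=3: 3 × 0.581 = 1.743
  c=4: 4 × 0.498 = 1.992
  c=5: 5 × 0.415 = 2.075
  c=6: 6 × 0.332 = 1.992
  c=7: 7 × 0.249 = 1.743
  c=8: 8 × 0.166 = 1.328
Maximum at c = 5 (2.075 surviving offspring).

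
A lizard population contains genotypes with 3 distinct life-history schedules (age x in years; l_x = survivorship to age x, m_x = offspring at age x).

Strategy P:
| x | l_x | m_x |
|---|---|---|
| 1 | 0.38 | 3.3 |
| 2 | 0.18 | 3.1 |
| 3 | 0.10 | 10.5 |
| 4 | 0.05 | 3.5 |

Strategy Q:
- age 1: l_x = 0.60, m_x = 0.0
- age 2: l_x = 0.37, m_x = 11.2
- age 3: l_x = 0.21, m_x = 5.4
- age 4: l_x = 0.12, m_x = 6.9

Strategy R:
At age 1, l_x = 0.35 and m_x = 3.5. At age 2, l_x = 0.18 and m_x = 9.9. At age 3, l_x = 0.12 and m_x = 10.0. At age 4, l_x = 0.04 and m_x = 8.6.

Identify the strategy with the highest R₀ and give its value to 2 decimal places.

Strategy P: R₀ = 0.38×3.3 + 0.18×3.1 + 0.10×10.5 + 0.05×3.5 = 3.0370
Strategy Q: R₀ = 0.60×0.0 + 0.37×11.2 + 0.21×5.4 + 0.12×6.9 = 6.1060
Strategy R: R₀ = 0.35×3.5 + 0.18×9.9 + 0.12×10.0 + 0.04×8.6 = 4.5510
Highest R₀: strategy Q with 6.1060.

6.11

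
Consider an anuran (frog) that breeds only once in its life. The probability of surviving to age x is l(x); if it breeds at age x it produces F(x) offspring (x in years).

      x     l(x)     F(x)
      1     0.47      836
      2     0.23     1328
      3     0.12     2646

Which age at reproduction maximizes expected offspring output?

1

Expected offspring if breeding at age x = l(x) × F(x):
  age 1: 0.47 × 836 = 392.920
  age 2: 0.23 × 1328 = 305.440
  age 3: 0.12 × 2646 = 317.520
Maximum at age 1 (392.920).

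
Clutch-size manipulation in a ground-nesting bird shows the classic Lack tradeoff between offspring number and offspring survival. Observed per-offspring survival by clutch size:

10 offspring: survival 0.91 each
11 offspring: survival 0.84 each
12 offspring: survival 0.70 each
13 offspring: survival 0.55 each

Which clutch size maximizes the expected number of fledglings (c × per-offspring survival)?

11

Expected fledglings = c × s(c):
  c=10: 10 × 0.91 = 9.100
  c=11: 11 × 0.84 = 9.240
  c=12: 12 × 0.70 = 8.400
  c=13: 13 × 0.55 = 7.150
Maximum at c = 11 (9.240 fledglings).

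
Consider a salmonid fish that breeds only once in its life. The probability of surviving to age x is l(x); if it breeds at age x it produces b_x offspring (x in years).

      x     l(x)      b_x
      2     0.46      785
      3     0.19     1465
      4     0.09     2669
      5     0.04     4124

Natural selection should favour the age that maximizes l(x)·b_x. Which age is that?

2

Expected offspring if breeding at age x = l(x) × b_x:
  age 2: 0.46 × 785 = 361.100
  age 3: 0.19 × 1465 = 278.350
  age 4: 0.09 × 2669 = 240.210
  age 5: 0.04 × 4124 = 164.960
Maximum at age 2 (361.100).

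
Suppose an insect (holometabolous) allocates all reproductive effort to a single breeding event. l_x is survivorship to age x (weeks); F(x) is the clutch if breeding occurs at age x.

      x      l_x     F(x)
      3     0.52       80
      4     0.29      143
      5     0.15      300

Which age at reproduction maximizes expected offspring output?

Expected offspring if breeding at age x = l_x × F(x):
  age 3: 0.52 × 80 = 41.600
  age 4: 0.29 × 143 = 41.470
  age 5: 0.15 × 300 = 45.000
Maximum at age 5 (45.000).

5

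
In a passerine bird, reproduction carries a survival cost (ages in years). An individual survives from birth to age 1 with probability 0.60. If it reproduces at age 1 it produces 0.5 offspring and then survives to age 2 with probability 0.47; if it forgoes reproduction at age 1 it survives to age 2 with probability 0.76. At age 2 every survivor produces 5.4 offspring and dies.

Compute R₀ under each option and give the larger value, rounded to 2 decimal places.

2.46

breed at age 1: R₀ = 0.60 × (0.5 + 0.47 × 5.4) = 0.60 × 3.0380 = 1.8228
delay to age 2: R₀ = 0.60 × (0.76 × 5.4) = 0.60 × 4.1040 = 2.4624
Higher: delay to age 2 (2.4624).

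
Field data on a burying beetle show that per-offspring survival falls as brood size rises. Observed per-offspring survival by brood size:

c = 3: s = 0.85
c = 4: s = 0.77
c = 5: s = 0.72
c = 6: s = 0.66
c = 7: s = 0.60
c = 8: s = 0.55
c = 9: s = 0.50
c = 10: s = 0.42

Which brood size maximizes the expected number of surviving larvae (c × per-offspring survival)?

9

Expected surviving larvae = c × s(c):
  c=3: 3 × 0.85 = 2.550
  c=4: 4 × 0.77 = 3.080
  c=5: 5 × 0.72 = 3.600
  c=6: 6 × 0.66 = 3.960
  c=7: 7 × 0.60 = 4.200
  c=8: 8 × 0.55 = 4.400
  c=9: 9 × 0.50 = 4.500
  c=10: 10 × 0.42 = 4.200
Maximum at c = 9 (4.500 surviving larvae).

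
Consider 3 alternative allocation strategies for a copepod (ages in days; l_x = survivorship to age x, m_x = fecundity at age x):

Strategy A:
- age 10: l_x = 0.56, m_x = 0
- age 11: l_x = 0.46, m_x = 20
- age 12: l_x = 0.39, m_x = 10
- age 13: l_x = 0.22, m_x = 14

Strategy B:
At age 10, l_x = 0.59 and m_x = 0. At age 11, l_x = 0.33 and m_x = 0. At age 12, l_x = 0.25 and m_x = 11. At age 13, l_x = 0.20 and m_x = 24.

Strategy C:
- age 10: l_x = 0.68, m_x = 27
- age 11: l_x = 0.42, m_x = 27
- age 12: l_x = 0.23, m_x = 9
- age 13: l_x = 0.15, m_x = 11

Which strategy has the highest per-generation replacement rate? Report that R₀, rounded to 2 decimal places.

Strategy A: R₀ = 0.56×0 + 0.46×20 + 0.39×10 + 0.22×14 = 16.1800
Strategy B: R₀ = 0.59×0 + 0.33×0 + 0.25×11 + 0.20×24 = 7.5500
Strategy C: R₀ = 0.68×27 + 0.42×27 + 0.23×9 + 0.15×11 = 33.4200
Highest R₀: strategy C with 33.4200.

33.42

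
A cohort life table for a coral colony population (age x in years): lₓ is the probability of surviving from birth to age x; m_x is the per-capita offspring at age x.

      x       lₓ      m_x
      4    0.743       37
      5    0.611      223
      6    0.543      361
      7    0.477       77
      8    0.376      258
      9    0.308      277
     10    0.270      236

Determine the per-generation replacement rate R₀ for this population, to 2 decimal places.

R₀ = Σ lₓ m_x:
  age 4: 0.743 × 37 = 27.4910
  age 5: 0.611 × 223 = 136.2530
  age 6: 0.543 × 361 = 196.0230
  age 7: 0.477 × 77 = 36.7290
  age 8: 0.376 × 258 = 97.0080
  age 9: 0.308 × 277 = 85.3160
  age 10: 0.270 × 236 = 63.7200
R₀ = 27.4910 + 136.2530 + 196.0230 + 36.7290 + 97.0080 + 85.3160 + 63.7200 = 642.5400

642.54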